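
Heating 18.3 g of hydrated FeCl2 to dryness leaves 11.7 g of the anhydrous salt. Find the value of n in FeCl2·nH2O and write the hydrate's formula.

FeCl2·4H2O

Mass of water lost = 18.3 − 11.7 = 6.6 g → 6.6 / 18.02 = 0.3663 mol H2O
Molar mass of FeCl2 = 126.75 g/mol → mol FeCl2 = 11.7 / 126.75 = 0.09231
n = 0.3663 / 0.09231 = 3.97 ≈ 4 → FeCl2·4H2O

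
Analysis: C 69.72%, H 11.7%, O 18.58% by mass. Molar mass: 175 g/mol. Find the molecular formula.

Assume 100 g: 69.72 g C, 11.7 g H, 18.58 g O.
C: 69.72 g ÷ 12.01 g/mol = 5.805 mol
H: 11.7 g ÷ 1.008 g/mol = 11.61 mol
O: 18.58 g ÷ 16.00 g/mol = 1.161 mol
Ratios (÷ 1.161): C 4.999, H 9.995, O 1.000
→ C5H10O
Empirical-formula mass = 86.13 g/mol
n = 175 / 86.13 = 2.03 ≈ 2
Molecular formula = (C5H10O)×2 = C10H20O2

C10H20O2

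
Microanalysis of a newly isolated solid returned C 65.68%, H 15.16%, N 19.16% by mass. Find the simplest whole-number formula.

Assume 100 g: 65.68 g C, 15.16 g H, 19.16 g N.
n(C) = 65.68/12.01 = 5.469, n(H) = 15.16/1.008 = 15.04, n(N) = 19.16/14.01 = 1.368
Smallest is N at 1.368 mol; normalising gives C 3.999, H 10.997, N 1.000
≈ 4:11:1 → C4H11N

C4H11N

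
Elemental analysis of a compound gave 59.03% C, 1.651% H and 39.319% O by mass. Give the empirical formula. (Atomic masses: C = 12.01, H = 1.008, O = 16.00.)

C6H2O3

Assume 100 g: 59.03 g C, 1.651 g H, 39.319 g O.
Moles — C: 59.03 / 12.01 = 4.915 mol; H: 1.651 / 1.008 = 1.638 mol; O: 39.319 / 16.00 = 2.457 mol
Smallest is H at 1.638 mol; normalising gives C 3.001, H 1.000, O 1.500
Multiply by 2: C 6.00, H 2.00, O 3.00 → C6H2O3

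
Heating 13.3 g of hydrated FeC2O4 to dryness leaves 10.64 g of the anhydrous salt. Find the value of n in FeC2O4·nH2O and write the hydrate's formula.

Mass of water lost = 13.3 − 10.64 = 2.66 g → 2.66 / 18.02 = 0.1476 mol H2O
Molar mass of FeC2O4 = 143.87 g/mol → mol FeC2O4 = 10.64 / 143.87 = 0.07396
n = 0.1476 / 0.07396 = 2.00 ≈ 2 → FeC2O4·2H2O

FeC2O4·2H2O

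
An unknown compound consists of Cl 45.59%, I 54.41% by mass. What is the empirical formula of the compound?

Cl3I

Assume 100 g: 45.59 g Cl, 54.41 g I.
Cl: 45.59 g ÷ 35.45 g/mol = 1.286 mol
I: 54.41 g ÷ 126.90 g/mol = 0.4288 mol
Smallest is I at 0.4288 mol; normalising gives Cl 2.999, I 1.000
≈ 3:1 → Cl3I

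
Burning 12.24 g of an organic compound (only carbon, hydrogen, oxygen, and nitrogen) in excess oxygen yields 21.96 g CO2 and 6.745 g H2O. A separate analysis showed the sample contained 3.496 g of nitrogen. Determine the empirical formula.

mol C = 21.96 / 44.01 = 0.4990; mass C = 0.4990 × 12.01 = 5.993 g
mol H = 2 × (6.745 / 18.02) = 0.7486; mass H = 0.7486 × 1.008 = 0.7546 g
mol N = 3.496 / 14.01 = 0.2495
mass O = 12.24 − (10.24) = 1.997 g → mol O = 0.1248
Smallest is O at 0.1248 mol; normalising gives C 3.998, H 5.999, N 2.000, O 1.000
→ C4H6N2O

C4H6N2O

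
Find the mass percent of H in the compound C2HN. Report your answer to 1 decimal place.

2.6%

Molar mass = 2(12.01) + 1(1.008) + 1(14.01) = 39.038 g/mol
Mass of H per mole = 1 × 1.008 = 1.008 g
% H = 1.008 / 39.038 × 100 = 2.6%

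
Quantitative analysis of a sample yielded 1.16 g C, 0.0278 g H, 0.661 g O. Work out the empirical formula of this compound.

C: 1.16 g ÷ 12.01 g/mol = 0.09659 mol
H: 0.0278 g ÷ 1.008 g/mol = 0.02758 mol
O: 0.661 g ÷ 16.00 g/mol = 0.04131 mol
Ratios (÷ 0.02758): C 3.502, H 1.000, O 1.498
Scaling by 2: C 7.00, H 2.00, O 3.00 → C7H2O3

C7H2O3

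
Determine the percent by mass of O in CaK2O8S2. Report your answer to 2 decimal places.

41.23%

Molar mass = 1(40.08) + 2(39.10) + 8(16.00) + 2(32.07) = 310.420 g/mol
Mass of O per mole = 8 × 16.00 = 128.000 g
% O = 128.000 / 310.420 × 100 = 41.23%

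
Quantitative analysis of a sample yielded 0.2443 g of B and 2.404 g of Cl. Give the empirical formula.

n(B) = 0.2443/10.81 = 0.0226, n(Cl) = 2.404/35.45 = 0.06781
Smallest is B at 0.0226 mol; normalising gives B 1.000, Cl 3.001
Ratio ≈ 1:3, so the empirical formula is BCl3

BCl3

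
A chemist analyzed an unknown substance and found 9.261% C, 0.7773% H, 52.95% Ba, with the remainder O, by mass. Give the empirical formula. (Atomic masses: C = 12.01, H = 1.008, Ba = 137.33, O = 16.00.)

Assume 100 g: 9.261 g C, 0.7773 g H, 52.95 g Ba, 37.012 g O.
C: 9.261 g ÷ 12.01 g/mol = 0.7711 mol
H: 0.7773 g ÷ 1.008 g/mol = 0.7711 mol
Ba: 52.95 g ÷ 137.33 g/mol = 0.3856 mol
O: 37.012 g ÷ 16.00 g/mol = 2.313 mol
Smallest is Ba at 0.3856 mol; normalising gives C 2.000, H 2.000, Ba 1.000, O 6.000
→ C2H2BaO6

C2H2BaO6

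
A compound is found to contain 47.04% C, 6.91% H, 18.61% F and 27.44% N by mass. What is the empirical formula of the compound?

Assume 100 g: 47.04 g C, 6.91 g H, 18.61 g F, 27.44 g N.
Moles — C: 47.04 / 12.01 = 3.917 mol; H: 6.91 / 1.008 = 6.855 mol; F: 18.61 / 19.00 = 0.9795 mol; N: 27.44 / 14.01 = 1.959 mol
Smallest is F at 0.9795 mol; normalising gives C 3.999, H 6.999, F 1.000, N 2.000
→ C4H7FN2

C4H7FN2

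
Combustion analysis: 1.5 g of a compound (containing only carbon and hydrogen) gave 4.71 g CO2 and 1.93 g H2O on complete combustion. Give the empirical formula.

CH2

mol C = 4.71 / 44.01 = 0.1070; mass C = 0.1070 × 12.01 = 1.285 g
mol H = 2 × (1.93 / 18.02) = 0.2142; mass H = 0.2142 × 1.008 = 0.2159 g
Ratios (÷ 0.107): C 1.000, H 2.002
Ratio ≈ 1:2, so the empirical formula is CH2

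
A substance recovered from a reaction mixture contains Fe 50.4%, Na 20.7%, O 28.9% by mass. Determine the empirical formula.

Assume 100 g: 50.4 g Fe, 20.7 g Na, 28.9 g O.
Moles — Fe: 50.4 / 55.85 = 0.9024 mol; Na: 20.7 / 22.99 = 0.9004 mol; O: 28.9 / 16.00 = 1.806 mol
Ratios (÷ 0.9004): Fe 1.002, Na 1.000, O 2.006
Ratio ≈ 1:1:2, so the empirical formula is FeNaO2

FeNaO2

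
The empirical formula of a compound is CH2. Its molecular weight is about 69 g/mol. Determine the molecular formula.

Empirical-formula mass = 14.03 g/mol
n = 69 / 14.03 = 4.92 ≈ 5
Molecular formula = (CH2)5 = C5H10

C5H10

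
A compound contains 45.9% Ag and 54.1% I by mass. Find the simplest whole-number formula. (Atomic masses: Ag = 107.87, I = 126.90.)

Assume 100 g: 45.9 g Ag, 54.1 g I.
Moles — Ag: 45.9 / 107.87 = 0.4255 mol; I: 54.1 / 126.90 = 0.4263 mol
Divide by the smallest (0.4255 mol Ag): Ag 1.000, I 1.002
Ratio ≈ 1:1, so the empirical formula is AgI

AgI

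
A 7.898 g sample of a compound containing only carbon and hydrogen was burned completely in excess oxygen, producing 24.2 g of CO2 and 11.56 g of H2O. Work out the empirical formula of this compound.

mol C = 24.2 / 44.01 = 0.5499; mass C = 0.5499 × 12.01 = 6.604 g
mol H = 2 × (11.56 / 18.02) = 1.283; mass H = 1.283 × 1.008 = 1.293 g
Smallest is C at 0.5499 mol; normalising gives C 1.000, H 2.333
Multiply by 3: C 3.00, H 7.00 → C3H7

C3H7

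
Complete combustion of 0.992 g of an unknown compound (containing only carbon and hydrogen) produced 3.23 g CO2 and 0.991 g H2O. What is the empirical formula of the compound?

C2H3

mol C = 3.23 / 44.01 = 0.07339; mass C = 0.07339 × 12.01 = 0.8814 g
mol H = 2 × (0.991 / 18.02) = 0.1100; mass H = 0.1100 × 1.008 = 0.1109 g
Ratios (÷ 0.07339): C 1.000, H 1.499
Multiply by 2: C 2.00, H 3.00 → C2H3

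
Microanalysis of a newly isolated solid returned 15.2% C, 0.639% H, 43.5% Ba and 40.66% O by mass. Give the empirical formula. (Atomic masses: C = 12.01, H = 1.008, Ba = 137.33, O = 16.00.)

C4H2BaO8

Assume 100 g: 15.2 g C, 0.639 g H, 43.5 g Ba, 40.66 g O.
C: 15.2 g ÷ 12.01 g/mol = 1.266 mol
H: 0.639 g ÷ 1.008 g/mol = 0.6339 mol
Ba: 43.5 g ÷ 137.33 g/mol = 0.3168 mol
O: 40.66 g ÷ 16.00 g/mol = 2.541 mol
Divide by the smallest (0.3168 mol Ba): C 3.996, H 2.001, Ba 1.000, O 8.023
≈ 4:2:1:8 → C4H2BaO8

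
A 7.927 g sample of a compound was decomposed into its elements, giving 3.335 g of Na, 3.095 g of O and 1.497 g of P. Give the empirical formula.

Na: 3.335 g ÷ 22.99 g/mol = 0.1451 mol
O: 3.095 g ÷ 16.00 g/mol = 0.1934 mol
P: 1.497 g ÷ 30.97 g/mol = 0.04834 mol
Smallest is P at 0.04834 mol; normalising gives Na 3.001, O 4.002, P 1.000
→ Na3O4P

Na3O4P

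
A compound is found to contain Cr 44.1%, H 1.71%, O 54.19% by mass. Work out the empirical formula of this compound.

CrH2O4

Assume 100 g: 44.1 g Cr, 1.71 g H, 54.19 g O.
Cr: 44.1 g ÷ 52.00 g/mol = 0.8481 mol
H: 1.71 g ÷ 1.008 g/mol = 1.696 mol
O: 54.19 g ÷ 16.00 g/mol = 3.387 mol
Ratios (÷ 0.8481): Cr 1.000, H 2.000, O 3.994
→ CrH2O4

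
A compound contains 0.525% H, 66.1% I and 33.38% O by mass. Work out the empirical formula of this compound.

Assume 100 g: 0.525 g H, 66.1 g I, 33.38 g O.
H: 0.525 g ÷ 1.008 g/mol = 0.5208 mol
I: 66.1 g ÷ 126.90 g/mol = 0.5209 mol
O: 33.38 g ÷ 16.00 g/mol = 2.086 mol
Smallest is H at 0.5208 mol; normalising gives H 1.000, I 1.000, O 4.006
≈ 1:1:4 → HIO4

HIO4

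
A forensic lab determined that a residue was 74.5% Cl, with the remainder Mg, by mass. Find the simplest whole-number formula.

Assume 100 g: 74.5 g Cl, 25.5 g Mg.
Cl: 74.5 g ÷ 35.45 g/mol = 2.102 mol
Mg: 25.5 g ÷ 24.31 g/mol = 1.049 mol
Ratios (÷ 1.049): Cl 2.003, Mg 1.000
→ Cl2Mg

Cl2Mg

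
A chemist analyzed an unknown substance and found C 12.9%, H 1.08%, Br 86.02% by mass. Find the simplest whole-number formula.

Assume 100 g: 12.9 g C, 1.08 g H, 86.02 g Br.
C: 12.9 g ÷ 12.01 g/mol = 1.074 mol
H: 1.08 g ÷ 1.008 g/mol = 1.071 mol
Br: 86.02 g ÷ 79.90 g/mol = 1.077 mol
Divide by the smallest (1.071 mol H): C 1.002, H 1.000, Br 1.005
≈ 1:1:1 → CHBr

CHBr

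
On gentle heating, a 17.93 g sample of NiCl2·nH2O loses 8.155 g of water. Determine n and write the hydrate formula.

Mass of anhydrous NiCl2 = 17.93 − 8.155 = 9.775 g
mol H2O = 8.155 / 18.02 = 0.4526
Molar mass of NiCl2 = 129.59 g/mol → mol NiCl2 = 9.775 / 129.59 = 0.07543
n = 0.4526 / 0.07543 = 6.00 ≈ 6 → NiCl2·6H2O

NiCl2·6H2O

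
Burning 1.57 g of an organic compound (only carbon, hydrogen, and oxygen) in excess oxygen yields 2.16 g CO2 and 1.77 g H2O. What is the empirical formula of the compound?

mol C = 2.16 / 44.01 = 0.04908; mass C = 0.04908 × 12.01 = 0.5894 g
mol H = 2 × (1.77 / 18.02) = 0.1964; mass H = 0.1964 × 1.008 = 0.1980 g
mass O = 1.57 − (0.7875) = 0.7825 g → mol O = 0.04891
Smallest is O at 0.04891 mol; normalising gives C 1.004, H 4.017, O 1.000
Ratio ≈ 1:4:1, so the empirical formula is CH4O

CH4O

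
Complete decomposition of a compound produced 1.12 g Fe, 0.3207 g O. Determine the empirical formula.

Moles — Fe: 1.12 / 55.85 = 0.02005 mol; O: 0.3207 / 16.00 = 0.02004 mol
Ratios (÷ 0.02004): Fe 1.000, O 1.000
Ratio ≈ 1:1, so the empirical formula is FeO

FeO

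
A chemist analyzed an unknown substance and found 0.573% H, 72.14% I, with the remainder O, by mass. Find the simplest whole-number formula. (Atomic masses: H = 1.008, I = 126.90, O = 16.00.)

HIO3

Assume 100 g: 0.573 g H, 72.14 g I, 27.287 g O.
Moles — H: 0.573 / 1.008 = 0.5685 mol; I: 72.14 / 126.90 = 0.5685 mol; O: 27.287 / 16.00 = 1.705 mol
Smallest is H at 0.5685 mol; normalising gives H 1.000, I 1.000, O 3.000
≈ 1:1:3 → HIO3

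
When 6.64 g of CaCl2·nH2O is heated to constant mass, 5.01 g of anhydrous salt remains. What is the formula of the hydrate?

CaCl2·2H2O

Mass of water lost = 6.64 − 5.01 = 1.63 g → 1.63 / 18.02 = 0.09046 mol H2O
Molar mass of CaCl2 = 110.98 g/mol → mol CaCl2 = 5.01 / 110.98 = 0.04514
n = 0.09046 / 0.04514 = 2.00 ≈ 2 → CaCl2·2H2O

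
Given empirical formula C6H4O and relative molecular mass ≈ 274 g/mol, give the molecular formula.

C18H12O3

Empirical-formula mass = 92.09 g/mol
n = 274 / 92.09 = 2.98 ≈ 3
Molecular formula = (C6H4O)3 = C18H12O3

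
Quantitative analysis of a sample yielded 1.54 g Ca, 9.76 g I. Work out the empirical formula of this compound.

CaI2

n(Ca) = 1.54/40.08 = 0.03842, n(I) = 9.76/126.90 = 0.07691
Ratios (÷ 0.03842): Ca 1.000, I 2.002
→ CaI2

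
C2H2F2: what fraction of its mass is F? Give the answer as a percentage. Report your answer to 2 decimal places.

Molar mass = 2(12.01) + 2(1.008) + 2(19.00) = 64.036 g/mol
Mass of F per mole = 2 × 19.00 = 38.000 g
% F = 38.000 / 64.036 × 100 = 59.34%

59.34%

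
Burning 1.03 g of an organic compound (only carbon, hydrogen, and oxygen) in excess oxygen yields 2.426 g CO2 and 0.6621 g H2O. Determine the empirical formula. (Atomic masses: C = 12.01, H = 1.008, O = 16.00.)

mol C = 2.426 / 44.01 = 0.05512; mass C = 0.05512 × 12.01 = 0.6620 g
mol H = 2 × (0.6621 / 18.02) = 0.07349; mass H = 0.07349 × 1.008 = 0.07407 g
mass O = 1.03 − (0.7361) = 0.2939 g → mol O = 0.01837
Ratios (÷ 0.01837): C 3.001, H 4.001, O 1.000
Ratio ≈ 3:4:1, so the empirical formula is C3H4O

C3H4O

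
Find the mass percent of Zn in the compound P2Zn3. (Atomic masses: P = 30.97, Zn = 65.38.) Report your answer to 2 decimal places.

76.00%

Molar mass = 2(30.97) + 3(65.38) = 258.080 g/mol
Mass of Zn per mole = 3 × 65.38 = 196.140 g
% Zn = 196.140 / 258.080 × 100 = 76.00%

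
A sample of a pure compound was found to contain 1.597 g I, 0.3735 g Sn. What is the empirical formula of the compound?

Moles — I: 1.597 / 126.90 = 0.01258 mol; Sn: 0.3735 / 118.71 = 0.003146 mol
Smallest is Sn at 0.003146 mol; normalising gives I 4.000, Sn 1.000
Ratio ≈ 4:1, so the empirical formula is I4Sn

I4Sn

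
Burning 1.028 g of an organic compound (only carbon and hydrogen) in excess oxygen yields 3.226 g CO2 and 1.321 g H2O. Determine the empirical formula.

mol C = 3.226 / 44.01 = 0.07330; mass C = 0.07330 × 12.01 = 0.8804 g
mol H = 2 × (1.321 / 18.02) = 0.1466; mass H = 0.1466 × 1.008 = 0.1478 g
Ratios (÷ 0.0733): C 1.000, H 2.000
≈ 1:2 → CH2

CH2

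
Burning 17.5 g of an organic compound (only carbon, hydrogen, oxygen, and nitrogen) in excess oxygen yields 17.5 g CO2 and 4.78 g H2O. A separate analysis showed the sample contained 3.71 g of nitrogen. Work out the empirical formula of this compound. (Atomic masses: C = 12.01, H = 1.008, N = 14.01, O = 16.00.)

C3H4N2O4

mol C = 17.5 / 44.01 = 0.3976; mass C = 0.3976 × 12.01 = 4.776 g
mol H = 2 × (4.78 / 18.02) = 0.5305; mass H = 0.5305 × 1.008 = 0.5348 g
mol N = 3.71 / 14.01 = 0.2648
mass O = 17.5 − (9.020) = 8.480 g → mol O = 0.5300
Smallest is N at 0.2648 mol; normalising gives C 1.502, H 2.003, N 1.000, O 2.001
Scaling by 2: C 3.00, H 4.01, N 2.00, O 4.00 → C3H4N2O4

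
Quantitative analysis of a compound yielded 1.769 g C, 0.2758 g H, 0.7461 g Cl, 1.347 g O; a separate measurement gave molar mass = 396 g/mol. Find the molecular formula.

n(C) = 1.769/12.01 = 0.1473, n(H) = 0.2758/1.008 = 0.2736, n(Cl) = 0.7461/35.45 = 0.02105, n(O) = 1.347/16.00 = 0.08419
Ratios (÷ 0.02105): C 6.998, H 13.000, Cl 1.000, O 4.000
Ratio ≈ 7:13:1:4, so the empirical formula is C7H13ClO4
Empirical-formula mass = 196.62 g/mol
n = 396 / 196.62 = 2.01 ≈ 2
Molecular formula = (C7H13ClO4)×2 = C14H26Cl2O8

C14H26Cl2O8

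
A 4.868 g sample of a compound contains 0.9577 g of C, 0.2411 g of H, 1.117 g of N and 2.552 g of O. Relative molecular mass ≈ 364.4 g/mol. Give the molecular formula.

C6H18N6O12

n(C) = 0.9577/12.01 = 0.07974, n(H) = 0.2411/1.008 = 0.2392, n(N) = 1.117/14.01 = 0.07973, n(O) = 2.552/16.00 = 0.1595
Ratios (÷ 0.07973): C 1.000, H 3.000, N 1.000, O 2.001
≈ 1:3:1:2 → CH3NO2
Empirical-formula mass = 61.04 g/mol
n = 364.4 / 61.04 = 5.97 ≈ 6
Molecular formula = (CH3NO2)×6 = C6H18N6O12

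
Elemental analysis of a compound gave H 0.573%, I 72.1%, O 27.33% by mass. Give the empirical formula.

HIO3

Assume 100 g: 0.573 g H, 72.1 g I, 27.33 g O.
H: 0.573 g ÷ 1.008 g/mol = 0.5685 mol
I: 72.1 g ÷ 126.90 g/mol = 0.5682 mol
O: 27.33 g ÷ 16.00 g/mol = 1.708 mol
Ratios (÷ 0.5682): H 1.001, I 1.000, O 3.006
Ratio ≈ 1:1:3, so the empirical formula is HIO3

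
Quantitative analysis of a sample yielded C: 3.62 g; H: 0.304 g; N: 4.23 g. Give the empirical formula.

CHN

n(C) = 3.62/12.01 = 0.3014, n(H) = 0.304/1.008 = 0.3016, n(N) = 4.23/14.01 = 0.3019
Smallest is C at 0.3014 mol; normalising gives C 1.000, H 1.001, N 1.002
→ CHN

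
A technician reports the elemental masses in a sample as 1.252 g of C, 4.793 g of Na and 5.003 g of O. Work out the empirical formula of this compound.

CNa2O3

C: 1.252 g ÷ 12.01 g/mol = 0.1042 mol
Na: 4.793 g ÷ 22.99 g/mol = 0.2085 mol
O: 5.003 g ÷ 16.00 g/mol = 0.3127 mol
Smallest is C at 0.1042 mol; normalising gives C 1.000, Na 2.000, O 3.000
Ratio ≈ 1:2:3, so the empirical formula is CNa2O3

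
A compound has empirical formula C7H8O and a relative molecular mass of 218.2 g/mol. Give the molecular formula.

Empirical-formula mass = 108.13 g/mol
n = 218.2 / 108.13 = 2.02 ≈ 2
Molecular formula = (C7H8O)2 = C14H16O2

C14H16O2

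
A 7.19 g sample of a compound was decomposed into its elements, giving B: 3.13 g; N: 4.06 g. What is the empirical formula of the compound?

BN

Moles — B: 3.13 / 10.81 = 0.2895 mol; N: 4.06 / 14.01 = 0.2898 mol
Ratios (÷ 0.2895): B 1.000, N 1.001
≈ 1:1 → BN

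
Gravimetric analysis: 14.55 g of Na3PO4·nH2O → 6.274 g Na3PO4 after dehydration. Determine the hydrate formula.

Na3PO4·12H2O

Mass of water lost = 14.55 − 6.274 = 8.276 g → 8.276 / 18.02 = 0.4593 mol H2O
Molar mass of Na3PO4 = 163.94 g/mol → mol Na3PO4 = 6.274 / 163.94 = 0.03827
n = 0.4593 / 0.03827 = 12.00 ≈ 12 → Na3PO4·12H2O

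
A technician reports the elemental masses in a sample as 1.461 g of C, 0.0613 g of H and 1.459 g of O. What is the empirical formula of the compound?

n(C) = 1.461/12.01 = 0.1216, n(H) = 0.0613/1.008 = 0.06081, n(O) = 1.459/16.00 = 0.09119
Divide by the smallest (0.06081 mol H): C 2.000, H 1.000, O 1.499
Multiply by 2: C 4.00, H 2.00, O 3.00 → C4H2O3

C4H2O3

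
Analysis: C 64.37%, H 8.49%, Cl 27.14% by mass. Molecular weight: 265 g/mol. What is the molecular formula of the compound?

Assume 100 g: 64.37 g C, 8.49 g H, 27.14 g Cl.
n(C) = 64.37/12.01 = 5.36, n(H) = 8.49/1.008 = 8.423, n(Cl) = 27.14/35.45 = 0.7656
Smallest is Cl at 0.7656 mol; normalising gives C 7.001, H 11.002, Cl 1.000
≈ 7:11:1 → C7H11Cl
Empirical-formula mass = 130.61 g/mol
n = 265 / 130.61 = 2.03 ≈ 2
Molecular formula = (C7H11Cl)×2 = C14H22Cl2

C14H22Cl2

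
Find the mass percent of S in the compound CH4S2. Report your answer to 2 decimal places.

Molar mass = 1(12.01) + 4(1.008) + 2(32.07) = 80.182 g/mol
Mass of S per mole = 2 × 32.07 = 64.140 g
% S = 64.140 / 80.182 × 100 = 79.99%

79.99%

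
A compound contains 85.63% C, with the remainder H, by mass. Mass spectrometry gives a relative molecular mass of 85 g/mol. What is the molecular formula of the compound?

Assume 100 g: 85.63 g C, 14.37 g H.
C: 85.63 g ÷ 12.01 g/mol = 7.13 mol
H: 14.37 g ÷ 1.008 g/mol = 14.26 mol
Smallest is C at 7.13 mol; normalising gives C 1.000, H 1.999
→ CH2
Empirical-formula mass = 14.03 g/mol
n = 85 / 14.03 = 6.06 ≈ 6
Molecular formula = (CH2)×6 = C6H12

C6H12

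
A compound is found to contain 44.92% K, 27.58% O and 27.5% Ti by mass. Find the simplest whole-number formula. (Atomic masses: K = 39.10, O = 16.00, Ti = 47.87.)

Assume 100 g: 44.92 g K, 27.58 g O, 27.5 g Ti.
n(K) = 44.92/39.10 = 1.149, n(O) = 27.58/16.00 = 1.724, n(Ti) = 27.5/47.87 = 0.5745
Smallest is Ti at 0.5745 mol; normalising gives K 2.000, O 3.001, Ti 1.000
→ K2O3Ti

K2O3Ti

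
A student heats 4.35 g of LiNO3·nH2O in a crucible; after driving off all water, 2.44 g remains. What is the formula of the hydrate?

Mass of water lost = 4.35 − 2.44 = 1.91 g → 1.91 / 18.02 = 0.106 mol H2O
Molar mass of LiNO3 = 68.95 g/mol → mol LiNO3 = 2.44 / 68.95 = 0.03539
n = 0.106 / 0.03539 = 3.00 ≈ 3 → LiNO3·3H2O

LiNO3·3H2O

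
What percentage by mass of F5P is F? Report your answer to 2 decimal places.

Molar mass = 5(19.00) + 1(30.97) = 125.970 g/mol
Mass of F per mole = 5 × 19.00 = 95.000 g
% F = 95.000 / 125.970 × 100 = 75.41%

75.41%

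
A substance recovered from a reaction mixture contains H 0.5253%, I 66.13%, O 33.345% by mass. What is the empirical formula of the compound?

Assume 100 g: 0.5253 g H, 66.13 g I, 33.345 g O.
Moles — H: 0.5253 / 1.008 = 0.5211 mol; I: 66.13 / 126.90 = 0.5211 mol; O: 33.345 / 16.00 = 2.084 mol
Ratios (÷ 0.5211): H 1.000, I 1.000, O 3.999
≈ 1:1:4 → HIO4

HIO4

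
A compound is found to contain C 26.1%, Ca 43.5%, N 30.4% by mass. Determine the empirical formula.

C2CaN2

Assume 100 g: 26.1 g C, 43.5 g Ca, 30.4 g N.
n(C) = 26.1/12.01 = 2.173, n(Ca) = 43.5/40.08 = 1.085, n(N) = 30.4/14.01 = 2.17
Smallest is Ca at 1.085 mol; normalising gives C 2.002, Ca 1.000, N 1.999
Ratio ≈ 2:1:2, so the empirical formula is C2CaN2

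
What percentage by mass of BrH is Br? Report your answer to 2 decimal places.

98.75%

Molar mass = 1(79.90) + 1(1.008) = 80.908 g/mol
Mass of Br per mole = 1 × 79.90 = 79.900 g
% Br = 79.900 / 80.908 × 100 = 98.75%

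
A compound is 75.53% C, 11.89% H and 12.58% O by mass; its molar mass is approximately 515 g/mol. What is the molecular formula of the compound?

C32H60O4

Assume 100 g: 75.53 g C, 11.89 g H, 12.58 g O.
C: 75.53 g ÷ 12.01 g/mol = 6.289 mol
H: 11.89 g ÷ 1.008 g/mol = 11.8 mol
O: 12.58 g ÷ 16.00 g/mol = 0.7863 mol
Smallest is O at 0.7863 mol; normalising gives C 7.999, H 15.002, O 1.000
→ C8H15O
Empirical-formula mass = 127.20 g/mol
n = 515 / 127.20 = 4.05 ≈ 4
Molecular formula = (C8H15O)×4 = C32H60O4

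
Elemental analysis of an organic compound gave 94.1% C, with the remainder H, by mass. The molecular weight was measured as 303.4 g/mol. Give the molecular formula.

C24H18

Assume 100 g: 94.1 g C, 5.9 g H.
n(C) = 94.1/12.01 = 7.835, n(H) = 5.9/1.008 = 5.853
Divide by the smallest (5.853 mol H): C 1.339, H 1.000
Scaling by 3: C 4.02, H 3.00 → C4H3
Empirical-formula mass = 51.06 g/mol
n = 303.4 / 51.06 = 5.94 ≈ 6
Molecular formula = (C4H3)×6 = C24H18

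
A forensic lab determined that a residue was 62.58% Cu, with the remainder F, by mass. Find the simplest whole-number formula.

CuF2

Assume 100 g: 62.58 g Cu, 37.42 g F.
Moles — Cu: 62.58 / 63.55 = 0.9847 mol; F: 37.42 / 19.00 = 1.969 mol
Ratios (÷ 0.9847): Cu 1.000, F 2.000
→ CuF2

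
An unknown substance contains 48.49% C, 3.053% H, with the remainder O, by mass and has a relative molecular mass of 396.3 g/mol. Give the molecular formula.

Assume 100 g: 48.49 g C, 3.053 g H, 48.457 g O.
C: 48.49 g ÷ 12.01 g/mol = 4.037 mol
H: 3.053 g ÷ 1.008 g/mol = 3.029 mol
O: 48.457 g ÷ 16.00 g/mol = 3.029 mol
Smallest is O at 3.029 mol; normalising gives C 1.333, H 1.000, O 1.000
×3: C 4.00, H 3.00, O 3.00 → C4H3O3
Empirical-formula mass = 99.06 g/mol
n = 396.3 / 99.06 = 4.00 ≈ 4
Molecular formula = (C4H3O3)×4 = C16H12O12

C16H12O12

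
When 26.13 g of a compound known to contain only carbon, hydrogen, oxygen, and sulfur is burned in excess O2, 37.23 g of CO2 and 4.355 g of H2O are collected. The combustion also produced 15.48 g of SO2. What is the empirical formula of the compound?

mol C = 37.23 / 44.01 = 0.8459; mass C = 0.8459 × 12.01 = 10.16 g
mol H = 2 × (4.355 / 18.02) = 0.4834; mass H = 0.4834 × 1.008 = 0.4872 g
mol S = 15.48 / 64.07 = 0.2416; mass S = 7.748 g
mass O = 26.13 − (18.40) = 7.735 g → mol O = 0.4834
Divide by the smallest (0.2416 mol S): C 3.501, H 2.001, O 2.001, S 1.000
Scaling by 2: C 7.00, H 4.00, O 4.00, S 2.00 → C7H4O4S2

C7H4O4S2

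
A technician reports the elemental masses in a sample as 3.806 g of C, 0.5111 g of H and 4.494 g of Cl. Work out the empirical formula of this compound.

C5H8Cl2

Moles — C: 3.806 / 12.01 = 0.3169 mol; H: 0.5111 / 1.008 = 0.507 mol; Cl: 4.494 / 35.45 = 0.1268 mol
Ratios (÷ 0.1268): C 2.500, H 4.000, Cl 1.000
Multiply by 2: C 5.00, H 8.00, Cl 2.00 → C5H8Cl2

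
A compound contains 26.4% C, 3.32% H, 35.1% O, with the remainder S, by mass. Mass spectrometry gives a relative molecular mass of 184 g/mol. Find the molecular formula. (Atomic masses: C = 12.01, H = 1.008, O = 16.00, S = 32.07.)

Assume 100 g: 26.4 g C, 3.32 g H, 35.1 g O, 35.18 g S.
Moles — C: 26.4 / 12.01 = 2.198 mol; H: 3.32 / 1.008 = 3.294 mol; O: 35.1 / 16.00 = 2.194 mol; S: 35.18 / 32.07 = 1.097 mol
Divide by the smallest (1.097 mol S): C 2.004, H 3.002, O 2.000, S 1.000
≈ 2:3:2:1 → C2H3O2S
Empirical-formula mass = 91.11 g/mol
n = 184 / 91.11 = 2.02 ≈ 2
Molecular formula = (C2H3O2S)×2 = C4H6O4S2

C4H6O4S2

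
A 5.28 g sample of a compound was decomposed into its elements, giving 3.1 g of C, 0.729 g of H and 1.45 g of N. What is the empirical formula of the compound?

Moles — C: 3.1 / 12.01 = 0.2581 mol; H: 0.729 / 1.008 = 0.7232 mol; N: 1.45 / 14.01 = 0.1035 mol
Divide by the smallest (0.1035 mol N): C 2.494, H 6.988, N 1.000
Scaling by 2: C 4.99, H 13.98, N 2.00 → C5H14N2

C5H14N2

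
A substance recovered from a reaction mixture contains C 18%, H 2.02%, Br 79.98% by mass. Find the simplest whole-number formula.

Assume 100 g: 18 g C, 2.02 g H, 79.98 g Br.
n(C) = 18/12.01 = 1.499, n(H) = 2.02/1.008 = 2.004, n(Br) = 79.98/79.90 = 1.001
Divide by the smallest (1.001 mol Br): C 1.497, H 2.002, Br 1.000
×2: C 2.99, H 4.00, Br 2.00 → C3H4Br2

C3H4Br2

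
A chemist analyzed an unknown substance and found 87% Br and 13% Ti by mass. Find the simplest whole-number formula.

Assume 100 g: 87 g Br, 13 g Ti.
n(Br) = 87/79.90 = 1.089, n(Ti) = 13/47.87 = 0.2716
Smallest is Ti at 0.2716 mol; normalising gives Br 4.010, Ti 1.000
Ratio ≈ 4:1, so the empirical formula is Br4Ti

Br4Ti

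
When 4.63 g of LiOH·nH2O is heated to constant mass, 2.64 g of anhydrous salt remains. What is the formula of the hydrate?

Mass of water lost = 4.63 − 2.64 = 1.99 g → 1.99 / 18.02 = 0.1104 mol H2O
Molar mass of LiOH = 23.95 g/mol → mol LiOH = 2.64 / 23.95 = 0.1102
n = 0.1104 / 0.1102 = 1.00 ≈ 1 → LiOH·H2O

LiOH·H2O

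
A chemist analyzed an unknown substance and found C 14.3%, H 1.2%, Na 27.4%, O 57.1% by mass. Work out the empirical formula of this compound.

Assume 100 g: 14.3 g C, 1.2 g H, 27.4 g Na, 57.1 g O.
n(C) = 14.3/12.01 = 1.191, n(H) = 1.2/1.008 = 1.19, n(Na) = 27.4/22.99 = 1.192, n(O) = 57.1/16.00 = 3.569
Ratios (÷ 1.19): C 1.000, H 1.000, Na 1.001, O 2.998
→ CHNaO3

CHNaO3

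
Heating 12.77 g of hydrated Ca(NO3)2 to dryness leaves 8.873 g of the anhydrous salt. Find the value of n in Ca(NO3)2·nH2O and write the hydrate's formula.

Mass of water lost = 12.77 − 8.873 = 3.897 g → 3.897 / 18.02 = 0.2163 mol H2O
Molar mass of Ca(NO3)2 = 164.10 g/mol → mol Ca(NO3)2 = 8.873 / 164.10 = 0.05407
n = 0.2163 / 0.05407 = 4.00 ≈ 4 → Ca(NO3)2·4H2O

Ca(NO3)2·4H2O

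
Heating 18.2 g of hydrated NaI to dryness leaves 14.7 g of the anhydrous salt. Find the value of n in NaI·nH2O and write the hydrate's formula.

NaI·2H2O

Mass of water lost = 18.2 − 14.7 = 3.5 g → 3.5 / 18.02 = 0.1942 mol H2O
Molar mass of NaI = 149.89 g/mol → mol NaI = 14.7 / 149.89 = 0.09807
n = 0.1942 / 0.09807 = 1.98 ≈ 2 → NaI·2H2O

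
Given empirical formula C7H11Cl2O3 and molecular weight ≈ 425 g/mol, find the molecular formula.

C14H22Cl4O6

Empirical-formula mass = 214.06 g/mol
n = 425 / 214.06 = 1.99 ≈ 2
Molecular formula = (C7H11Cl2O3)2 = C14H22Cl4O6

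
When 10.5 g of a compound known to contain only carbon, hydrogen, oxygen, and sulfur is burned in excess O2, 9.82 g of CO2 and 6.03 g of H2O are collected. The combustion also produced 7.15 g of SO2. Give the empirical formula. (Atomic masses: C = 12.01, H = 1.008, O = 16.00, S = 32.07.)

C2H6O2S

mol C = 9.82 / 44.01 = 0.2231; mass C = 0.2231 × 12.01 = 2.680 g
mol H = 2 × (6.03 / 18.02) = 0.6693; mass H = 0.6693 × 1.008 = 0.6746 g
mol S = 7.15 / 64.07 = 0.1116; mass S = 3.579 g
mass O = 10.5 − (6.933) = 3.567 g → mol O = 0.2229
Smallest is S at 0.1116 mol; normalising gives C 1.999, H 5.997, O 1.998, S 1.000
≈ 2:6:2:1 → C2H6O2S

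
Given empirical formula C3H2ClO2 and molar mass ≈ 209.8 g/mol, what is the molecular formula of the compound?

C6H4Cl2O4

Empirical-formula mass = 105.50 g/mol
n = 209.8 / 105.50 = 1.99 ≈ 2
Molecular formula = (C3H2ClO2)2 = C6H4Cl2O4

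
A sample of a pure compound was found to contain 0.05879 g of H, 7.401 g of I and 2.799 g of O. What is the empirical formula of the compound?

H: 0.05879 g ÷ 1.008 g/mol = 0.05832 mol
I: 7.401 g ÷ 126.90 g/mol = 0.05832 mol
O: 2.799 g ÷ 16.00 g/mol = 0.1749 mol
Ratios (÷ 0.05832): H 1.000, I 1.000, O 3.000
≈ 1:1:3 → HIO3

HIO3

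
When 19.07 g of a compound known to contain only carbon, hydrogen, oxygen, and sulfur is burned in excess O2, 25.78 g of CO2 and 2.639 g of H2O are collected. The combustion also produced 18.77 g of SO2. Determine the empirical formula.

C4H2OS2

mol C = 25.78 / 44.01 = 0.5858; mass C = 0.5858 × 12.01 = 7.035 g
mol H = 2 × (2.639 / 18.02) = 0.2929; mass H = 0.2929 × 1.008 = 0.2952 g
mol S = 18.77 / 64.07 = 0.2930; mass S = 9.395 g
mass O = 19.07 − (16.73) = 2.344 g → mol O = 0.1465
Ratios (÷ 0.1465): C 3.998, H 1.999, O 1.000, S 1.999
→ C4H2OS2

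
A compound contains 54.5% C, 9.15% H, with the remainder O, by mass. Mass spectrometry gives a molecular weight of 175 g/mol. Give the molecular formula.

Assume 100 g: 54.5 g C, 9.15 g H, 36.35 g O.
C: 54.5 g ÷ 12.01 g/mol = 4.538 mol
H: 9.15 g ÷ 1.008 g/mol = 9.077 mol
O: 36.35 g ÷ 16.00 g/mol = 2.272 mol
Ratios (÷ 2.272): C 1.997, H 3.996, O 1.000
Ratio ≈ 2:4:1, so the empirical formula is C2H4O
Empirical-formula mass = 44.05 g/mol
n = 175 / 44.05 = 3.97 ≈ 4
Molecular formula = (C2H4O)×4 = C8H16O4

C8H16O4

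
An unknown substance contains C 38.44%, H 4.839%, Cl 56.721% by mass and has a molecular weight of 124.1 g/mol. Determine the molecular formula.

Assume 100 g: 38.44 g C, 4.839 g H, 56.721 g Cl.
Moles — C: 38.44 / 12.01 = 3.201 mol; H: 4.839 / 1.008 = 4.801 mol; Cl: 56.721 / 35.45 = 1.6 mol
Ratios (÷ 1.6): C 2.000, H 3.000, Cl 1.000
→ C2H3Cl
Empirical-formula mass = 62.49 g/mol
n = 124.1 / 62.49 = 1.99 ≈ 2
Molecular formula = (C2H3Cl)×2 = C4H6Cl2

C4H6Cl2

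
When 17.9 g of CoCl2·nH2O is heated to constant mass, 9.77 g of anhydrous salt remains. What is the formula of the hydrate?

CoCl2·6H2O

Mass of water lost = 17.9 − 9.77 = 8.13 g → 8.13 / 18.02 = 0.4512 mol H2O
Molar mass of CoCl2 = 129.83 g/mol → mol CoCl2 = 9.77 / 129.83 = 0.07525
n = 0.4512 / 0.07525 = 6.00 ≈ 6 → CoCl2·6H2O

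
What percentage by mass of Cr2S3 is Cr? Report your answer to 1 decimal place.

51.9%

Molar mass = 2(52.00) + 3(32.07) = 200.210 g/mol
Mass of Cr per mole = 2 × 52.00 = 104.000 g
% Cr = 104.000 / 200.210 × 100 = 51.9%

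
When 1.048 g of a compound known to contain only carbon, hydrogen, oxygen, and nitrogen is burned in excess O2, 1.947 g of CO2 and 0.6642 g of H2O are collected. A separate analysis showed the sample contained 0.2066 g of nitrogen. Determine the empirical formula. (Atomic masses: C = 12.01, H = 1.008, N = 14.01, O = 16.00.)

mol C = 1.947 / 44.01 = 0.04424; mass C = 0.04424 × 12.01 = 0.5313 g
mol H = 2 × (0.6642 / 18.02) = 0.07372; mass H = 0.07372 × 1.008 = 0.07431 g
mol N = 0.2066 / 14.01 = 0.01475
mass O = 1.048 − (0.8122) = 0.2358 g → mol O = 0.01474
Ratios (÷ 0.01474): C 3.002, H 5.003, N 1.001, O 1.000
≈ 3:5:1:1 → C3H5NO

C3H5NO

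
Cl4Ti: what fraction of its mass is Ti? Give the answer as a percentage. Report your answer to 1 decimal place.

Molar mass = 4(35.45) + 1(47.87) = 189.670 g/mol
Mass of Ti per mole = 1 × 47.87 = 47.870 g
% Ti = 47.870 / 189.670 × 100 = 25.2%

25.2%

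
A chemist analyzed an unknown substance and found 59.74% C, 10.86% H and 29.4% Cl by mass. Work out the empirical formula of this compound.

C6H13Cl

Assume 100 g: 59.74 g C, 10.86 g H, 29.4 g Cl.
C: 59.74 g ÷ 12.01 g/mol = 4.974 mol
H: 10.86 g ÷ 1.008 g/mol = 10.77 mol
Cl: 29.4 g ÷ 35.45 g/mol = 0.8293 mol
Smallest is Cl at 0.8293 mol; normalising gives C 5.998, H 12.991, Cl 1.000
≈ 6:13:1 → C6H13Cl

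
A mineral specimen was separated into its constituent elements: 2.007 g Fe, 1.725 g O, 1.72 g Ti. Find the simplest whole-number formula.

Moles — Fe: 2.007 / 55.85 = 0.03594 mol; O: 1.725 / 16.00 = 0.1078 mol; Ti: 1.72 / 47.87 = 0.03593 mol
Divide by the smallest (0.03593 mol Ti): Fe 1.000, O 3.001, Ti 1.000
≈ 1:3:1 → FeO3Ti

FeO3Ti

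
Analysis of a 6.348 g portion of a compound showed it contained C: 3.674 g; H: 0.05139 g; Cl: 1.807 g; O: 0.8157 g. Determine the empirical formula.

n(C) = 3.674/12.01 = 0.3059, n(H) = 0.05139/1.008 = 0.05098, n(Cl) = 1.807/35.45 = 0.05097, n(O) = 0.8157/16.00 = 0.05098
Smallest is Cl at 0.05097 mol; normalising gives C 6.001, H 1.000, Cl 1.000, O 1.000
≈ 6:1:1:1 → C6HClO

C6HClO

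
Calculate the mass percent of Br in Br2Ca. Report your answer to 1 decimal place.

79.9%

Molar mass = 2(79.90) + 1(40.08) = 199.880 g/mol
Mass of Br per mole = 2 × 79.90 = 159.800 g
% Br = 159.800 / 199.880 × 100 = 79.9%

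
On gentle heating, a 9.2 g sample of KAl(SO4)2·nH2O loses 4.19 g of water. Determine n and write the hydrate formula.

Mass of anhydrous KAl(SO4)2 = 9.2 − 4.19 = 5.01 g
mol H2O = 4.19 / 18.02 = 0.2325
Molar mass of KAl(SO4)2 = 258.22 g/mol → mol KAl(SO4)2 = 5.01 / 258.22 = 0.0194
n = 0.2325 / 0.0194 = 11.98 ≈ 12 → KAl(SO4)2·12H2O

KAl(SO4)2·12H2O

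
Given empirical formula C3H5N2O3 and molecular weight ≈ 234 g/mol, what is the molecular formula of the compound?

Empirical-formula mass = 117.09 g/mol
n = 234 / 117.09 = 2.00 ≈ 2
Molecular formula = (C3H5N2O3)2 = C6H10N4O6

C6H10N4O6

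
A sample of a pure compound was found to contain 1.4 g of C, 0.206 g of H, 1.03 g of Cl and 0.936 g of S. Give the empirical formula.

n(C) = 1.4/12.01 = 0.1166, n(H) = 0.206/1.008 = 0.2044, n(Cl) = 1.03/35.45 = 0.02906, n(S) = 0.936/32.07 = 0.02919
Divide by the smallest (0.02906 mol Cl): C 4.012, H 7.034, Cl 1.000, S 1.005
≈ 4:7:1:1 → C4H7ClS

C4H7ClS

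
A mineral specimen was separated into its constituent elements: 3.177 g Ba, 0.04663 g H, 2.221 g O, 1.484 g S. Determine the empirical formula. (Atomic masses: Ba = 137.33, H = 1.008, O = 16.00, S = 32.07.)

BaH2O6S2

n(Ba) = 3.177/137.33 = 0.02313, n(H) = 0.04663/1.008 = 0.04626, n(O) = 2.221/16.00 = 0.1388, n(S) = 1.484/32.07 = 0.04627
Smallest is Ba at 0.02313 mol; normalising gives Ba 1.000, H 2.000, O 6.000, S 2.000
Ratio ≈ 1:2:6:2, so the empirical formula is BaH2O6S2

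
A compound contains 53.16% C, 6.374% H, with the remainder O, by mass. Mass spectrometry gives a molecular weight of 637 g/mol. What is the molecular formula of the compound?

Assume 100 g: 53.16 g C, 6.374 g H, 40.466 g O.
Moles — C: 53.16 / 12.01 = 4.426 mol; H: 6.374 / 1.008 = 6.323 mol; O: 40.466 / 16.00 = 2.529 mol
Divide by the smallest (2.529 mol O): C 1.750, H 2.500, O 1.000
×4: C 7.00, H 10.00, O 4.00 → C7H10O4
Empirical-formula mass = 158.15 g/mol
n = 637 / 158.15 = 4.03 ≈ 4
Molecular formula = (C7H10O4)×4 = C28H40O16

C28H40O16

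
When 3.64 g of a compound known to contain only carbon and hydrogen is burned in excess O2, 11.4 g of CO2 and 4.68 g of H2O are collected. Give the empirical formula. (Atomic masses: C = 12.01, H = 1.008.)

CH2

mol C = 11.4 / 44.01 = 0.2590; mass C = 0.2590 × 12.01 = 3.111 g
mol H = 2 × (4.68 / 18.02) = 0.5194; mass H = 0.5194 × 1.008 = 0.5236 g
Smallest is C at 0.259 mol; normalising gives C 1.000, H 2.005
→ CH2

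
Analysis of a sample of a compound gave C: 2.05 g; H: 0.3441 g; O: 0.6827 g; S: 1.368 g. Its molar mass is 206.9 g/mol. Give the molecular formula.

C8H16O2S2

Moles — C: 2.05 / 12.01 = 0.1707 mol; H: 0.3441 / 1.008 = 0.3414 mol; O: 0.6827 / 16.00 = 0.04267 mol; S: 1.368 / 32.07 = 0.04266 mol
Smallest is S at 0.04266 mol; normalising gives C 4.002, H 8.003, O 1.000, S 1.000
≈ 4:8:1:1 → C4H8OS
Empirical-formula mass = 104.17 g/mol
n = 206.9 / 104.17 = 1.99 ≈ 2
Molecular formula = (C4H8OS)×2 = C8H16O2S2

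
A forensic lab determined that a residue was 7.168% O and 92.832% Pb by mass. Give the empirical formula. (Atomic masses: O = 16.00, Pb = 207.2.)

Assume 100 g: 7.168 g O, 92.832 g Pb.
n(O) = 7.168/16.00 = 0.448, n(Pb) = 92.832/207.2 = 0.448
Ratios (÷ 0.448): O 1.000, Pb 1.000
→ OPb

OPb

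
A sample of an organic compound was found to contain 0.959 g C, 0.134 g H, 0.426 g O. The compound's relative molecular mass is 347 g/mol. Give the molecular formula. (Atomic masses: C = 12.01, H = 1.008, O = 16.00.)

C18H30O6

C: 0.959 g ÷ 12.01 g/mol = 0.07985 mol
H: 0.134 g ÷ 1.008 g/mol = 0.1329 mol
O: 0.426 g ÷ 16.00 g/mol = 0.02662 mol
Smallest is O at 0.02662 mol; normalising gives C 2.999, H 4.993, O 1.000
→ C3H5O
Empirical-formula mass = 57.07 g/mol
n = 347 / 57.07 = 6.08 ≈ 6
Molecular formula = (C3H5O)×6 = C18H30O6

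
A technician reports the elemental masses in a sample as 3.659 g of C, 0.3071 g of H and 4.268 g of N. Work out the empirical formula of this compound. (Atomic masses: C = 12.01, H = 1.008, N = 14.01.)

Moles — C: 3.659 / 12.01 = 0.3047 mol; H: 0.3071 / 1.008 = 0.3047 mol; N: 4.268 / 14.01 = 0.3046 mol
Divide by the smallest (0.3046 mol N): C 1.000, H 1.000, N 1.000
Ratio ≈ 1:1:1, so the empirical formula is CHN

CHN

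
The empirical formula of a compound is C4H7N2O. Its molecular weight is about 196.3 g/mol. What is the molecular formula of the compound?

C8H14N4O2

Empirical-formula mass = 99.12 g/mol
n = 196.3 / 99.12 = 1.98 ≈ 2
Molecular formula = (C4H7N2O)2 = C8H14N4O2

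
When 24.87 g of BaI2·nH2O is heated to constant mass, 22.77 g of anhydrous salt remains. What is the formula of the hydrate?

Mass of water lost = 24.87 − 22.77 = 2.1 g → 2.1 / 18.02 = 0.1165 mol H2O
Molar mass of BaI2 = 391.13 g/mol → mol BaI2 = 22.77 / 391.13 = 0.05822
n = 0.1165 / 0.05822 = 2.00 ≈ 2 → BaI2·2H2O

BaI2·2H2O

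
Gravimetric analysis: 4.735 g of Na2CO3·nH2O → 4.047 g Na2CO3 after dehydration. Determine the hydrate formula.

Mass of water lost = 4.735 − 4.047 = 0.688 g → 0.688 / 18.02 = 0.03818 mol H2O
Molar mass of Na2CO3 = 105.99 g/mol → mol Na2CO3 = 4.047 / 105.99 = 0.03818
n = 0.03818 / 0.03818 = 1.00 ≈ 1 → Na2CO3·H2O

Na2CO3·H2O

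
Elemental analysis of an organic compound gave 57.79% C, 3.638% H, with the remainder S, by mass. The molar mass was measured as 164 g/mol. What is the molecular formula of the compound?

Assume 100 g: 57.79 g C, 3.638 g H, 38.572 g S.
C: 57.79 g ÷ 12.01 g/mol = 4.812 mol
H: 3.638 g ÷ 1.008 g/mol = 3.609 mol
S: 38.572 g ÷ 32.07 g/mol = 1.203 mol
Divide by the smallest (1.203 mol S): C 4.001, H 3.001, S 1.000
Ratio ≈ 4:3:1, so the empirical formula is C4H3S
Empirical-formula mass = 83.13 g/mol
n = 164 / 83.13 = 1.97 ≈ 2
Molecular formula = (C4H3S)×2 = C8H6S2

C8H6S2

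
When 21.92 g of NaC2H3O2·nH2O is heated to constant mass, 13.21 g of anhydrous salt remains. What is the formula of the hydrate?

Mass of water lost = 21.92 − 13.21 = 8.71 g → 8.71 / 18.02 = 0.4834 mol H2O
Molar mass of NaC2H3O2 = 82.03 g/mol → mol NaC2H3O2 = 13.21 / 82.03 = 0.161
n = 0.4834 / 0.161 = 3.00 ≈ 3 → NaC2H3O2·3H2O

NaC2H3O2·3H2O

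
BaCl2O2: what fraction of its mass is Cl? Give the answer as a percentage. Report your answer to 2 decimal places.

Molar mass = 1(137.33) + 2(35.45) + 2(16.00) = 240.230 g/mol
Mass of Cl per mole = 2 × 35.45 = 70.900 g
% Cl = 70.900 / 240.230 × 100 = 29.51%

29.51%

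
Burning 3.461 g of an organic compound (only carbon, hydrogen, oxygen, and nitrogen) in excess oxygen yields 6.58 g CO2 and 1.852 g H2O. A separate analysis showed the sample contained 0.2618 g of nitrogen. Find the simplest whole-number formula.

mol C = 6.58 / 44.01 = 0.1495; mass C = 0.1495 × 12.01 = 1.796 g
mol H = 2 × (1.852 / 18.02) = 0.2055; mass H = 0.2055 × 1.008 = 0.2072 g
mol N = 0.2618 / 14.01 = 0.01869
mass O = 3.461 − (2.265) = 1.196 g → mol O = 0.07477
Smallest is N at 0.01869 mol; normalising gives C 8.001, H 11.000, N 1.000, O 4.001
→ C8H11NO4

C8H11NO4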